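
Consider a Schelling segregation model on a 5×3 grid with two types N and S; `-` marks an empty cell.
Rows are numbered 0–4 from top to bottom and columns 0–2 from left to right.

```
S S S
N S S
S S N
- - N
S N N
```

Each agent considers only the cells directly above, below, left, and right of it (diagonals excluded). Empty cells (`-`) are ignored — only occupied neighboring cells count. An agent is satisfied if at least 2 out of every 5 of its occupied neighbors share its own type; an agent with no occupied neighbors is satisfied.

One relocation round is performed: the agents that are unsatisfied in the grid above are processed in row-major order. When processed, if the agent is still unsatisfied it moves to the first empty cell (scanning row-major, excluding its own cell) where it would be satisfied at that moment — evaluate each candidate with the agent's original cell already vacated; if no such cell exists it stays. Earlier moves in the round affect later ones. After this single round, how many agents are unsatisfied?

Initially unsatisfied (in order): (1,0), (2,2), (4,0).
  (1,0) → (3,1).
  (2,2): no empty cell satisfies it; stays.
  (4,0) → (1,0).
Resulting grid:
S S S
S S S
S S N
- N N
- N N
Unsatisfied now: (2,2).

1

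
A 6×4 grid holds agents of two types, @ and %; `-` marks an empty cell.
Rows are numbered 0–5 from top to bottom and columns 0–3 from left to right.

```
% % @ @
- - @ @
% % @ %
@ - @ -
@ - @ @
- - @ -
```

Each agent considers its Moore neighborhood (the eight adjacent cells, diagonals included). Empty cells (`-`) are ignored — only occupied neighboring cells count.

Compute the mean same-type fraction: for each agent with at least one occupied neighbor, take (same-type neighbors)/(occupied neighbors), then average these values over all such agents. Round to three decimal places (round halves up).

(0,0)% 1/1
(0,1)% 1/3
(0,2)@ 3/4
(0,3)@ 3/3
(1,2)@ 4/7
(1,3)@ 4/5
(2,0)% 1/2
(2,1)% 1/5
(2,2)@ 3/5
(2,3)% 0/4
(3,0)@ 1/3
(3,2)@ 3/5
(4,0)@ 1/1
(4,2)@ 3/3
(4,3)@ 3/3
(5,2)@ 2/2
Sum over 16 agents: 1/1 + 1/3 + 3/4 + 3/3 + 4/7 + 4/5 + 1/2 + 1/5 + 3/5 + 0/4 + 1/3 + 3/5 + 1/1 + 3/3 + 3/3 + 2/2 = 4489/420; mean = 4489/420 ÷ 16 = 4489/6720 = 0.668005… → 0.668.

0.668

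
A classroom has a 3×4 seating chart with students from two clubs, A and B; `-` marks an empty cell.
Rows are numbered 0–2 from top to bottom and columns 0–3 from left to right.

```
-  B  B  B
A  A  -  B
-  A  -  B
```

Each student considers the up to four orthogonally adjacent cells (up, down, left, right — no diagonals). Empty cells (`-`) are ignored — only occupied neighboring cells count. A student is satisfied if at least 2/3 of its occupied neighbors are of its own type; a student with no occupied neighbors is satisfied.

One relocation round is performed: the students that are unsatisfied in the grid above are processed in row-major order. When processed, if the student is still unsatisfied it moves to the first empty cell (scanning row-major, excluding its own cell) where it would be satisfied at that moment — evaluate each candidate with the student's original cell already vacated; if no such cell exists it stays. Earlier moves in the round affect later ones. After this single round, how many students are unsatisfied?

0

Initially unsatisfied (in order): (0,1).
  (0,1) → (1,2).
Resulting grid:
- - B B
A A B B
- A - B
All satisfied now.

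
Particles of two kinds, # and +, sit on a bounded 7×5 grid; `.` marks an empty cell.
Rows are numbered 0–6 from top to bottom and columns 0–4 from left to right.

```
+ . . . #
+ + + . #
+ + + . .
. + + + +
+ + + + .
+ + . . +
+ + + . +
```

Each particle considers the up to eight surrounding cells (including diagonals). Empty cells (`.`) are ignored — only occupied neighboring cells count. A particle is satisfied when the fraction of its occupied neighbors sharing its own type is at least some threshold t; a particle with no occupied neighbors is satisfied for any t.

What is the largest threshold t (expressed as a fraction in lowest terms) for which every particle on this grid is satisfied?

1/1

Row 0: (0,0)+ 2/2 · (0,4)# 1/1
Row 1: (1,0)+ 4/4 · (1,1)+ 6/6 · (1,2)+ 3/3 · (1,4)# 1/1
Row 2: (2,0)+ 4/4 · (2,1)+ 7/7 · (2,2)+ 6/6
Row 3: (3,1)+ 7/7 · (3,2)+ 7/7 · (3,3)+ 5/5 · (3,4)+ 2/2
Row 4: (4,0)+ 4/4 · (4,1)+ 6/6 · (4,2)+ 6/6 · (4,3)+ 5/5
Row 5: (5,0)+ 5/5 · (5,1)+ 7/7 · (5,4)+ 2/2
Row 6: (6,0)+ 3/3 · (6,1)+ 4/4 · (6,2)+ 2/2 · (6,4)+ 1/1
The smallest same-type fraction is 2/2 at (0,0), which reduces to 1/1. Any threshold above that leaves this particle unsatisfied.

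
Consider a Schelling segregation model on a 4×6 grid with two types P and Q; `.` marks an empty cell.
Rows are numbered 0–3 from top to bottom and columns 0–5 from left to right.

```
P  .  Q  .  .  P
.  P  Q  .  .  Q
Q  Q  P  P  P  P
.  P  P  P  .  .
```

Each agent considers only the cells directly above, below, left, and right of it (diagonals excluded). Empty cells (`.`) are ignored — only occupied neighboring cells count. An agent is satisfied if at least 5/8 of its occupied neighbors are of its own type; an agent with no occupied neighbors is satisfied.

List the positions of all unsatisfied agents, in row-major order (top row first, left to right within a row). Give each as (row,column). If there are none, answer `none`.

(0,5), (1,1), (1,2), (1,5), (2,1), (2,2), (2,5), (3,1)

(0,0)P 0/0 ok
(0,2)Q 1/1 ok
(0,5)P 0/1 unhappy
(1,1)P 0/2 unhappy
(1,2)Q 1/3 unhappy
(1,5)Q 0/2 unhappy
(2,0)Q 1/1 ok
(2,1)Q 1/4 unhappy
(2,2)P 2/4 unhappy
(2,3)P 3/3 ok
(2,4)P 2/2 ok
(2,5)P 1/2 unhappy
(3,1)P 1/2 unhappy
(3,2)P 3/3 ok
(3,3)P 2/2 ok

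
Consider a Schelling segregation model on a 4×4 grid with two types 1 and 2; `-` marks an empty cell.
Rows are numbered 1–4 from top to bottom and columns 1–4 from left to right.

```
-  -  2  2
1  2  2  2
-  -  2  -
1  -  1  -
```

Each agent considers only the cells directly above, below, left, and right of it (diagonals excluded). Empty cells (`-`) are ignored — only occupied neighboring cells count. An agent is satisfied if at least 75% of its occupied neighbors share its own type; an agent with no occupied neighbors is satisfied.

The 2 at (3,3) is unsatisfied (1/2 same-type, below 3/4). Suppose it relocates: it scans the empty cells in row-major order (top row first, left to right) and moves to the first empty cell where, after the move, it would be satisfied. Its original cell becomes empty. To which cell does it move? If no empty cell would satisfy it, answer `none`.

Vacating (3,3). Empty cells in order:
  (1,1): 0/1 same-type → still unsatisfied.
  (1,2): 2/2 same-type → satisfied — stop here.

(1,2)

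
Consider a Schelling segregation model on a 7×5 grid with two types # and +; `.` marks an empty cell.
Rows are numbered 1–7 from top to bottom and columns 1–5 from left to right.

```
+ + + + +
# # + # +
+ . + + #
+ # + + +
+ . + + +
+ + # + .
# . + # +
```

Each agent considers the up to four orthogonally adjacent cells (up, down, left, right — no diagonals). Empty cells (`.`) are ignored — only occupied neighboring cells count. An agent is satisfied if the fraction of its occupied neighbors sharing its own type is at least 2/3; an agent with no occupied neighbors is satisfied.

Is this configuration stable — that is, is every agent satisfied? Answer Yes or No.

No

(1,1)+ 1/2 not
(1,2)+ 2/3 satisfied
(1,3)+ 3/3 satisfied
(1,4)+ 2/3 satisfied
(1,5)+ 2/2 satisfied
(2,1)# 1/3 not
(2,2)# 1/3 not
(2,3)+ 2/4 not
(2,4)# 0/4 not
(2,5)+ 1/3 not
(3,1)+ 1/2 not
(3,3)+ 3/3 satisfied
(3,4)+ 2/4 not
(3,5)# 0/3 not
(4,1)+ 2/3 satisfied
(4,2)# 0/2 not
(4,3)+ 3/4 satisfied
(4,4)+ 4/4 satisfied
(4,5)+ 2/3 satisfied
(5,1)+ 2/2 satisfied
(5,3)+ 2/3 satisfied
(5,4)+ 4/4 satisfied
(5,5)+ 2/2 satisfied
(6,1)+ 2/3 satisfied
(6,2)+ 1/2 not
(6,3)# 0/4 not
(6,4)+ 1/3 not
(7,1)# 0/1 not
(7,3)+ 0/2 not
(7,4)# 0/3 not
(7,5)+ 0/1 not
For instance (1,1) has only 1/2 same-type neighbors, below 2/3.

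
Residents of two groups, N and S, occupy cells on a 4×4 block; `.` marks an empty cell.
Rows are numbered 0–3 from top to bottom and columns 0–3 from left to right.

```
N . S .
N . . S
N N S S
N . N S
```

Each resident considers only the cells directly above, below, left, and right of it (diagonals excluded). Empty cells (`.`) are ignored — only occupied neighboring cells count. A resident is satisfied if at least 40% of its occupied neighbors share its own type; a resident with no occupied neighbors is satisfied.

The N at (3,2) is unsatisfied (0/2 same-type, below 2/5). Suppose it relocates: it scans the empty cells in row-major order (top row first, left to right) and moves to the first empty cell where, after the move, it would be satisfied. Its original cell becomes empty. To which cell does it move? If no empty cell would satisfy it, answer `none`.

Vacating (3,2). Empty cells in order:
  (0,1): 1/2 same-type → satisfied — stop here.

(0,1)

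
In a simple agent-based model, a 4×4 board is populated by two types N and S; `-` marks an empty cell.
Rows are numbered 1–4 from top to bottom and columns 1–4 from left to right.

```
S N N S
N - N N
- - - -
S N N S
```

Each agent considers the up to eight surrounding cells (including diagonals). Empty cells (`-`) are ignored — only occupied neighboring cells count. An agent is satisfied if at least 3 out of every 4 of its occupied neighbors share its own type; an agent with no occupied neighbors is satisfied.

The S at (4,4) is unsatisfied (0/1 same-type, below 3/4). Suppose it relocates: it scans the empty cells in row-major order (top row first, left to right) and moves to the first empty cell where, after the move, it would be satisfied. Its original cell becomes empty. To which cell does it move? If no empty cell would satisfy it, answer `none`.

none

Vacating (4,4). Empty cells in order:
  (2,2): 1/5 same-type → still unsatisfied.
  (3,1): 1/3 same-type → still unsatisfied.
  (3,2): 1/5 same-type → still unsatisfied.
  (3,3): 0/4 same-type → still unsatisfied.
  (3,4): 0/3 same-type → still unsatisfied.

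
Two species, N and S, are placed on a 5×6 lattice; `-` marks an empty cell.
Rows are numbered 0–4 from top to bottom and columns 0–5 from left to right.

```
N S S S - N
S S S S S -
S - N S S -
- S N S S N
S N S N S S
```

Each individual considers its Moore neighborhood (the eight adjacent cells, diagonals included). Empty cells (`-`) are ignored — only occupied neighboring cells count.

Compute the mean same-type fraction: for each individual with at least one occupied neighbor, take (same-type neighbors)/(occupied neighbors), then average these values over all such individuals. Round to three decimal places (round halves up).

(0,0)N 0/3
(0,1)S 4/5
(0,2)S 5/5
(0,3)S 4/4
(0,5)N 0/1
(1,0)S 3/4
(1,1)S 5/7
(1,2)S 6/7
(1,3)S 6/7
(1,4)S 4/5
(2,0)S 3/3
(2,2)N 1/7
(2,3)S 6/8
(2,4)S 5/6
(3,1)S 3/6
(3,2)N 3/7
(3,3)S 5/8
(3,4)S 5/7
(3,5)N 0/4
(4,0)S 1/2
(4,1)N 1/4
(4,2)S 2/5
(4,3)N 1/5
(4,4)S 3/5
(4,5)S 2/3
Sum over 25 individuals: 0/3 + 4/5 + 5/5 + 4/4 + 0/1 + 3/4 + 5/7 + 6/7 + 6/7 + 4/5 + 3/3 + 1/7 + 6/8 + 5/6 + 3/6 + 3/7 + 5/8 + 5/7 + 0/4 + 1/2 + 1/4 + 2/5 + 1/5 + 3/5 + 2/3 = 4029/280; mean = 4029/280 ÷ 25 = 4029/7000 = 0.575571… → 0.576.

0.576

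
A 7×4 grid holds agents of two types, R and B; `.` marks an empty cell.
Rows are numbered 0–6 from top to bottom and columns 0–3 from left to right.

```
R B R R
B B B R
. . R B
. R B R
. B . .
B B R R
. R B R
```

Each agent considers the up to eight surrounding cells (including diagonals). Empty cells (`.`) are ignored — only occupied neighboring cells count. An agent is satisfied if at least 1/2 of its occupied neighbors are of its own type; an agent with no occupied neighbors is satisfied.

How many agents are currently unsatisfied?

10

(0,0)R 0/3 not
(0,1)B 3/5 satisfied
(0,2)R 2/5 not
(0,3)R 2/3 satisfied
(1,0)B 2/3 satisfied
(1,1)B 3/6 satisfied
(1,2)B 3/7 not
(1,3)R 3/5 satisfied
(2,2)R 3/7 not
(2,3)B 2/5 not
(3,1)R 1/3 not
(3,2)B 2/5 not
(3,3)R 1/3 not
(4,1)B 3/5 satisfied
(5,0)B 2/3 satisfied
(5,1)B 3/5 satisfied
(5,2)R 3/6 satisfied
(5,3)R 2/3 satisfied
(6,1)R 1/4 not
(6,2)B 1/5 not
(6,3)R 2/3 satisfied
Unsatisfied: (0,0), (0,2), (1,2), (2,2), (2,3), (3,1), (3,2), (3,3), (6,1), (6,2) — 10 in total.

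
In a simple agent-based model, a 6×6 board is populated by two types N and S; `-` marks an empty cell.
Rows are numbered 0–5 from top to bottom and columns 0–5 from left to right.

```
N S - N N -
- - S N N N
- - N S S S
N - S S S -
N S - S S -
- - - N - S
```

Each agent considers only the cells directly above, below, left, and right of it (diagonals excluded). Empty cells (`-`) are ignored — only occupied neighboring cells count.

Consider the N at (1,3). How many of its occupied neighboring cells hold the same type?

Occupied neighbors of (1,3): (0,3)=N, (2,3)=S, (1,2)=S, (1,4)=N.
Same type (N): 2 of 4.

2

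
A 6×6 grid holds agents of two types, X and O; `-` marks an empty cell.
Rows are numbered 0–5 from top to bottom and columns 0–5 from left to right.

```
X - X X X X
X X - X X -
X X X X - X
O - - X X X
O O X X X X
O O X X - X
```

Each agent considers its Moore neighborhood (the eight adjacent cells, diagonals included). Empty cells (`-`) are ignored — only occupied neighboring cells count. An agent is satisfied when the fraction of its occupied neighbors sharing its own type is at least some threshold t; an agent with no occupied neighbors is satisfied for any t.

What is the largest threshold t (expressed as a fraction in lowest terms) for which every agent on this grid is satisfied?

1/2

Row 0: (0,0)X 2/2 · (0,2)X 3/3 · (0,3)X 4/4 · (0,4)X 4/4 · (0,5)X 2/2
Row 1: (1,0)X 4/4 · (1,1)X 6/6 · (1,3)X 6/6 · (1,4)X 6/6
Row 2: (2,0)X 3/4 · (2,1)X 4/5 · (2,2)X 5/5 · (2,3)X 5/5 · (2,5)X 3/3
Row 3: (3,0)O 2/4 · (3,3)X 6/6 · (3,4)X 7/7 · (3,5)X 4/4
Row 4: (4,0)O 4/4 · (4,1)O 4/6 · (4,2)X 4/6 · (4,3)X 6/6 · (4,4)X 7/7 · (4,5)X 4/4
Row 5: (5,0)O 3/3 · (5,1)O 3/5 · (5,2)X 3/5 · (5,3)X 4/4 · (5,5)X 2/2
The smallest same-type fraction is 2/4 at (3,0), which reduces to 1/2. Any threshold above that leaves this agent unsatisfied.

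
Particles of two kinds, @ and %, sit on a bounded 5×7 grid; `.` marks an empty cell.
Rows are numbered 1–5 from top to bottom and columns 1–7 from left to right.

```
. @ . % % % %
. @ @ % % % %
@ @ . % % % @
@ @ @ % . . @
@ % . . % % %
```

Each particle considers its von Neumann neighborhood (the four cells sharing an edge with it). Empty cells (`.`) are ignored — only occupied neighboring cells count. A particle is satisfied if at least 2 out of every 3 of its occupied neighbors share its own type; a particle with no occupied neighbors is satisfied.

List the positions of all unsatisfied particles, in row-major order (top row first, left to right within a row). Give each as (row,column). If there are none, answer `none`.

(2,3), (3,7), (4,3), (4,4), (4,7), (5,1), (5,2), (5,7)

(1,2)@ 1/1 ✓
(1,4)% 2/2 ✓
(1,5)% 3/3 ✓
(1,6)% 3/3 ✓
(1,7)% 2/2 ✓
(2,2)@ 3/3 ✓
(2,3)@ 1/2 ✗
(2,4)% 3/4 ✓
(2,5)% 4/4 ✓
(2,6)% 4/4 ✓
(2,7)% 2/3 ✓
(3,1)@ 2/2 ✓
(3,2)@ 3/3 ✓
(3,4)% 3/3 ✓
(3,5)% 3/3 ✓
(3,6)% 2/3 ✓
(3,7)@ 1/3 ✗
(4,1)@ 3/3 ✓
(4,2)@ 3/4 ✓
(4,3)@ 1/2 ✗
(4,4)% 1/2 ✗
(4,7)@ 1/2 ✗
(5,1)@ 1/2 ✗
(5,2)% 0/2 ✗
(5,5)% 1/1 ✓
(5,6)% 2/2 ✓
(5,7)% 1/2 ✗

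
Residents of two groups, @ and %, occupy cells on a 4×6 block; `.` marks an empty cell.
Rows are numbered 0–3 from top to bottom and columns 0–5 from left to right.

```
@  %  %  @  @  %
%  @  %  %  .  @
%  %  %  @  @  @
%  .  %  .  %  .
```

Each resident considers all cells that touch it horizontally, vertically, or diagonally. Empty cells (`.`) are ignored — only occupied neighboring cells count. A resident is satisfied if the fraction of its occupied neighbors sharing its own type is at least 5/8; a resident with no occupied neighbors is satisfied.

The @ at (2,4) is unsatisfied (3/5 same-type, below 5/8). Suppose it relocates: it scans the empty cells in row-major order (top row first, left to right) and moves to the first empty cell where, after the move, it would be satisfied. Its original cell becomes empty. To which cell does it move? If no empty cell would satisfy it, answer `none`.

Vacating (2,4). Empty cells in order:
  (1,4): 5/7 same-type → satisfied — stop here.

(1,4)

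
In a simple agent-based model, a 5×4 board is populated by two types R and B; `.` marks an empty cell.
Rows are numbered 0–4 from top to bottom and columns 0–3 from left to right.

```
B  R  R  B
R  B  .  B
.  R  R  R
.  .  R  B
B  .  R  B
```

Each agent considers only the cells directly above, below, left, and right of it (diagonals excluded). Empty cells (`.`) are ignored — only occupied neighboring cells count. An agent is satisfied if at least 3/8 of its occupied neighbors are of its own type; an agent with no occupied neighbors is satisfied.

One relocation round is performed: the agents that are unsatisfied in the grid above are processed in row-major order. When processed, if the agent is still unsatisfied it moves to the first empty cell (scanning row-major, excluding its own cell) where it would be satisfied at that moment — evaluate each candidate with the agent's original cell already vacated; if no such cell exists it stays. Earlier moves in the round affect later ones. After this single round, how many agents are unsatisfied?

2

Initially unsatisfied (in order): (0,0), (0,1), (1,0), (1,1), (2,3), (3,3).
  (0,0) → (1,2).
  (0,1): now satisfied by earlier moves; stays.
  (1,0) → (0,0).
  (1,1) → (3,0).
  (2,3) → (1,0).
  (3,3): now satisfied by earlier moves; stays.
Resulting grid:
R R R B
R . B B
. R R .
B . R B
B . R B
Unsatisfied now: (0,2), (1,2).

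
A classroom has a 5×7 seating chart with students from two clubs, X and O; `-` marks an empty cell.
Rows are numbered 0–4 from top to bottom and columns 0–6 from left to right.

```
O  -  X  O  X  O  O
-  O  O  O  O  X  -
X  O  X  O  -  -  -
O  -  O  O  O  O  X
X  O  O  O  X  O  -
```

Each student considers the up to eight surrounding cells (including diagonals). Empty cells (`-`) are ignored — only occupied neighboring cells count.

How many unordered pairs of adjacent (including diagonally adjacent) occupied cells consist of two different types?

Scan each occupied cell's neighbors to the right and below (and the two forward diagonals) so each pair is counted once.
From row 0: 10 unlike of 17 pairs (running 10/17).
From row 1: 5 unlike of 13 pairs (running 15/30).
From row 2: 6 unlike of 11 pairs (running 21/41).
From row 3: 6 unlike of 18 pairs (running 27/59).
From row 4: 3 unlike of 5 pairs (running 30/64).
Total adjacent occupied pairs: 64; unlike-type pairs: 30.

30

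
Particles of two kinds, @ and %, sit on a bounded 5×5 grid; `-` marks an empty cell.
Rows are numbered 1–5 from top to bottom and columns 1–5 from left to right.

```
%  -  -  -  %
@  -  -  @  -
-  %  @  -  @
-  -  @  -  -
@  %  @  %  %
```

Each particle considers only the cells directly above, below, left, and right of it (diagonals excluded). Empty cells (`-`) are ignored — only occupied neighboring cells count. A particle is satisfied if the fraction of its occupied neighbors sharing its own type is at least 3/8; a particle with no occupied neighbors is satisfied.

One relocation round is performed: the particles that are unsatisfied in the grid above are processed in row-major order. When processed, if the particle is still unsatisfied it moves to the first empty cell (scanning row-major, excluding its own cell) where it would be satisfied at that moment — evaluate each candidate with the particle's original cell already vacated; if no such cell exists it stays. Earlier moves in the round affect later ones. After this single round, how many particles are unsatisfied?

3

Initially unsatisfied (in order): (1,1), (2,1), (3,2), (5,1), (5,2), (5,3).
  (1,1) → (1,2).
  (2,1): now satisfied by earlier moves; stays.
  (3,2) → (1,1).
  (5,1) → (1,4).
  (5,2) → (1,3).
  (5,3): now satisfied by earlier moves; stays.
Resulting grid:
% % % @ %
@ - - @ -
- - @ - @
- - @ - -
- - @ % %
Unsatisfied now: (1,4), (1,5), (2,1).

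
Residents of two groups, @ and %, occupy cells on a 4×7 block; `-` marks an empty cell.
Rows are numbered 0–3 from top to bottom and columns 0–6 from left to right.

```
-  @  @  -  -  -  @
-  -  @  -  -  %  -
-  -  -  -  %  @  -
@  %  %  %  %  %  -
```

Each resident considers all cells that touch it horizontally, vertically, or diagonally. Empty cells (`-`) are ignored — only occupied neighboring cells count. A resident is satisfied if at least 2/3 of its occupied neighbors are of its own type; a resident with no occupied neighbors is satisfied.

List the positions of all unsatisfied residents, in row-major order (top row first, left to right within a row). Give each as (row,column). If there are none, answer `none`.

(0,6), (1,5), (2,5), (3,0), (3,1)

(0,1)@ 2/2 satisfied
(0,2)@ 2/2 satisfied
(0,6)@ 0/1 not
(1,2)@ 2/2 satisfied
(1,5)% 1/3 not
(2,4)% 4/5 satisfied
(2,5)@ 0/4 not
(3,0)@ 0/1 not
(3,1)% 1/2 not
(3,2)% 2/2 satisfied
(3,3)% 3/3 satisfied
(3,4)% 3/4 satisfied
(3,5)% 2/3 satisfied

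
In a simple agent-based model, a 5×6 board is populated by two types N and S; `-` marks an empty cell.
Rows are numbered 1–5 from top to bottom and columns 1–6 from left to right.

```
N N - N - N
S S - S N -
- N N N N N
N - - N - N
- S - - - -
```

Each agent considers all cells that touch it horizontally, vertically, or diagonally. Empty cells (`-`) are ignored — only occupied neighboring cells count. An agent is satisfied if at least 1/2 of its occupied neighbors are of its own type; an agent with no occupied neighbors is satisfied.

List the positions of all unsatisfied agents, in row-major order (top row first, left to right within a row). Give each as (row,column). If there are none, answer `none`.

(1,1), (1,2), (2,1), (2,2), (2,4), (5,2)

(1,1)N 1/3 not
(1,2)N 1/3 not
(1,4)N 1/2 satisfied
(1,6)N 1/1 satisfied
(2,1)S 1/4 not
(2,2)S 1/5 not
(2,4)S 0/5 not
(2,5)N 5/6 satisfied
(3,2)N 2/4 satisfied
(3,3)N 3/5 satisfied
(3,4)N 4/5 satisfied
(3,5)N 5/6 satisfied
(3,6)N 3/3 satisfied
(4,1)N 1/2 satisfied
(4,4)N 3/3 satisfied
(4,6)N 2/2 satisfied
(5,2)S 0/1 not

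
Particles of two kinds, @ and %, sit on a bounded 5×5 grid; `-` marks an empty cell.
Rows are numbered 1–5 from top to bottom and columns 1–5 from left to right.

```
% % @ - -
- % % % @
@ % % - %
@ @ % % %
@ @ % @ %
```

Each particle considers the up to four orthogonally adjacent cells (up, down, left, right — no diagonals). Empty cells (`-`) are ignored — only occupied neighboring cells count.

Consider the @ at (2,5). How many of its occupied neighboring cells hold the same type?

Occupied neighbors of (2,5): (3,5)=%, (2,4)=%.
Same type (@): 0 of 2.

0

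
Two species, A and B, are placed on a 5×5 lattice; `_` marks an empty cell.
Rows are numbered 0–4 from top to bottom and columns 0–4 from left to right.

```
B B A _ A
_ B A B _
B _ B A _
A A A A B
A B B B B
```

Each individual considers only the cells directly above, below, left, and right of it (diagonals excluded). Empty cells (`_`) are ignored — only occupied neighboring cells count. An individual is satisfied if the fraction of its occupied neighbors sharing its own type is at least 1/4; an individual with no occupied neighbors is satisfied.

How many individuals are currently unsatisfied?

Row 0: (0,0)B 1/1 ✓ · (0,1)B 2/3 ✓ · (0,2)A 1/2 ✓ · (0,4)A 0/0 ✓
Row 1: (1,1)B 1/2 ✓ · (1,2)A 1/4 ✓ · (1,3)B 0/2 ✗
Row 2: (2,0)B 0/1 ✗ · (2,2)B 0/3 ✗ · (2,3)A 1/3 ✓
Row 3: (3,0)A 2/3 ✓ · (3,1)A 2/3 ✓ · (3,2)A 2/4 ✓ · (3,3)A 2/4 ✓ · (3,4)B 1/2 ✓
Row 4: (4,0)A 1/2 ✓ · (4,1)B 1/3 ✓ · (4,2)B 2/3 ✓ · (4,3)B 2/3 ✓ · (4,4)B 2/2 ✓
Unsatisfied: (1,3), (2,0), (2,2) — 3 in total.

3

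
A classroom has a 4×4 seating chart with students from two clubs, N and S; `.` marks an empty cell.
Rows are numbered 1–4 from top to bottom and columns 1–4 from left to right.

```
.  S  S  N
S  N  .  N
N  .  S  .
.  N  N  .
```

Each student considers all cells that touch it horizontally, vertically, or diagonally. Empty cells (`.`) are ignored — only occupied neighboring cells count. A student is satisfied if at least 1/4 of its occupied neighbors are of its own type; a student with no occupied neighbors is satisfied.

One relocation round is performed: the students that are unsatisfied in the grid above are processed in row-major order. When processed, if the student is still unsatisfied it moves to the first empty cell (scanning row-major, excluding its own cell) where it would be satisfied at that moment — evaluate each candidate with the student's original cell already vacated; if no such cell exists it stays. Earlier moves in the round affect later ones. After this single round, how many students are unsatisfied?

0

Initially unsatisfied (in order): (2,2), (3,3).
  (2,2) → (2,3).
  (3,3) → (1,1).
Resulting grid:
S S S N
S . N N
N . . .
. N N .
All satisfied now.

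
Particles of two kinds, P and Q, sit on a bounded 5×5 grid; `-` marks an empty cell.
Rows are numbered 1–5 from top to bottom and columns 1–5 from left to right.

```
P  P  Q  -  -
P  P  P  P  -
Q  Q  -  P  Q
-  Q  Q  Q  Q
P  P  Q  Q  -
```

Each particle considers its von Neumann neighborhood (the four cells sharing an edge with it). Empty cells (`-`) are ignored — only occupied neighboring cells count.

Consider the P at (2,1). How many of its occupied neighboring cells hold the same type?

2

Occupied neighbors of (2,1): (1,1)=P, (3,1)=Q, (2,2)=P.
Same type (P): 2 of 3.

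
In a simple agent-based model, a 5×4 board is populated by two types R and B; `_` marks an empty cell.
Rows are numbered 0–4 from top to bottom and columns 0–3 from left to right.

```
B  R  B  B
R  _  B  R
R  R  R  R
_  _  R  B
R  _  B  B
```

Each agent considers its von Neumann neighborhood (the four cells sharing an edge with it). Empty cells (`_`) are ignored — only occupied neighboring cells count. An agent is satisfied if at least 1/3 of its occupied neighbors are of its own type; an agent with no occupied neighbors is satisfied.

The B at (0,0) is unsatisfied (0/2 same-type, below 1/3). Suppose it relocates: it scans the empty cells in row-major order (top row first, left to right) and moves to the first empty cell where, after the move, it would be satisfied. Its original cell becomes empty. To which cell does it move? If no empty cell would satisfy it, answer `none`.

(4,1)

Vacating (0,0). Empty cells in order:
  (1,1): 1/4 same-type → still unsatisfied.
  (3,0): 0/2 same-type → still unsatisfied.
  (3,1): 0/2 same-type → still unsatisfied.
  (4,1): 1/2 same-type → satisfied — stop here.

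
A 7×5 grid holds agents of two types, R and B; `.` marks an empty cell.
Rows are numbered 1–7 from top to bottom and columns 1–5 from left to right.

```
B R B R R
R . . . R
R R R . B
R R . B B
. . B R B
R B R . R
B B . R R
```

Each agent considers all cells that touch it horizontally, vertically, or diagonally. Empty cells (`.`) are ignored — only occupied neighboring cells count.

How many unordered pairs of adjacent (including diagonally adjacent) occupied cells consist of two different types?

18

Scan each occupied cell's neighbors to the right and below (and the two forward diagonals) so each pair is counted once.
Row 1: B(1,1)–R(1,2)≠ B(1,1)–R(2,1)≠ R(1,2)–B(1,3)≠ R(1,2)–R(2,1)= B(1,3)–R(1,4)≠ R(1,4)–R(1,5)= R(1,4)–R(2,5)= R(1,5)–R(2,5)=  → 4/8 unlike.
Row 2: R(2,1)–R(3,1)= R(2,1)–R(3,2)= R(2,5)–B(3,5)≠  → 1/3 unlike.
Row 3: R(3,1)–R(3,2)= R(3,1)–R(4,1)= R(3,1)–R(4,2)= R(3,2)–R(3,3)= R(3,2)–R(4,2)= R(3,2)–R(4,1)= R(3,3)–B(4,4)≠ R(3,3)–R(4,2)= B(3,5)–B(4,5)= B(3,5)–B(4,4)=  → 1/10 unlike.
Row 4: R(4,1)–R(4,2)= R(4,2)–B(5,3)≠ B(4,4)–B(4,5)= B(4,4)–R(5,4)≠ B(4,4)–B(5,5)= B(4,4)–B(5,3)= B(4,5)–B(5,5)= B(4,5)–R(5,4)≠  → 3/8 unlike.
Row 5: B(5,3)–R(5,4)≠ B(5,3)–R(6,3)≠ B(5,3)–B(6,2)= R(5,4)–B(5,5)≠ R(5,4)–R(6,5)= R(5,4)–R(6,3)= B(5,5)–R(6,5)≠  → 4/7 unlike.
Row 6: R(6,1)–B(6,2)≠ R(6,1)–B(7,1)≠ R(6,1)–B(7,2)≠ B(6,2)–R(6,3)≠ B(6,2)–B(7,2)= B(6,2)–B(7,1)= R(6,3)–R(7,4)= R(6,3)–B(7,2)≠ R(6,5)–R(7,5)= R(6,5)–R(7,4)=  → 5/10 unlike.
Row 7: B(7,1)–B(7,2)= R(7,4)–R(7,5)=  → 0/2 unlike.
Total adjacent occupied pairs: 48; unlike-type pairs: 18.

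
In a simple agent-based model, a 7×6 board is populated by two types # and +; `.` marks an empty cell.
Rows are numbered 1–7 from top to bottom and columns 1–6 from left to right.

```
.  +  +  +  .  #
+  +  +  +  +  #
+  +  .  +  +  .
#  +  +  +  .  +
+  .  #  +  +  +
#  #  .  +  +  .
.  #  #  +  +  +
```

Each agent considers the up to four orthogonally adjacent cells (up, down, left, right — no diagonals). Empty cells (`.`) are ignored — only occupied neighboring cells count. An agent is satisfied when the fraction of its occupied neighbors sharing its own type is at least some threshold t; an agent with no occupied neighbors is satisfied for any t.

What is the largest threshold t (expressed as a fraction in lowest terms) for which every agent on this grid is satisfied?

0/1

(1,2)+ 2/2
(1,3)+ 3/3
(1,4)+ 2/2
(1,6)# 1/1
(2,1)+ 2/2
(2,2)+ 4/4
(2,3)+ 3/3
(2,4)+ 4/4
(2,5)+ 2/3
(2,6)# 1/2
(3,1)+ 2/3
(3,2)+ 3/3
(3,4)+ 3/3
(3,5)+ 2/2
(4,1)# 0/3
(4,2)+ 2/3
(4,3)+ 2/3
(4,4)+ 3/3
(4,6)+ 1/1
(5,1)+ 0/2
(5,3)# 0/2
(5,4)+ 3/4
(5,5)+ 3/3
(5,6)+ 2/2
(6,1)# 1/2
(6,2)# 2/2
(6,4)+ 3/3
(6,5)+ 3/3
(7,2)# 2/2
(7,3)# 1/2
(7,4)+ 2/3
(7,5)+ 3/3
(7,6)+ 1/1
The smallest same-type fraction is 0/3 at (4,1), which reduces to 0/1. Any threshold above that leaves this agent unsatisfied.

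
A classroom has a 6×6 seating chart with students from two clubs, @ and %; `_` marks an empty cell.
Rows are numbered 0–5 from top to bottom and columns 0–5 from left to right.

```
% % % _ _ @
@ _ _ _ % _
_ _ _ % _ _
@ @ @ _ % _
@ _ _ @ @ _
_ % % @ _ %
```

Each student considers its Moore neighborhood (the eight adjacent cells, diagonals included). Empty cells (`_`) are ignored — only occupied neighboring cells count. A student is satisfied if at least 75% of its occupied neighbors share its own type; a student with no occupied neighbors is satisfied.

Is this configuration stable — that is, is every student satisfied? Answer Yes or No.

Row 0: (0,0)% 1/2 ✗ · (0,1)% 2/3 ✗ · (0,2)% 1/1 ✓ · (0,5)@ 0/1 ✗
Row 1: (1,0)@ 0/2 ✗ · (1,4)% 1/2 ✗
Row 2: (2,3)% 2/3 ✗
Row 3: (3,0)@ 2/2 ✓ · (3,1)@ 3/3 ✓ · (3,2)@ 2/3 ✗ · (3,4)% 1/3 ✗
Row 4: (4,0)@ 2/3 ✗ · (4,3)@ 3/5 ✗ · (4,4)@ 2/4 ✗
Row 5: (5,1)% 1/2 ✗ · (5,2)% 1/3 ✗ · (5,3)@ 2/3 ✗ · (5,5)% 0/1 ✗
For instance (0,0) has only 1/2 same-type neighbors, below 3/4.

No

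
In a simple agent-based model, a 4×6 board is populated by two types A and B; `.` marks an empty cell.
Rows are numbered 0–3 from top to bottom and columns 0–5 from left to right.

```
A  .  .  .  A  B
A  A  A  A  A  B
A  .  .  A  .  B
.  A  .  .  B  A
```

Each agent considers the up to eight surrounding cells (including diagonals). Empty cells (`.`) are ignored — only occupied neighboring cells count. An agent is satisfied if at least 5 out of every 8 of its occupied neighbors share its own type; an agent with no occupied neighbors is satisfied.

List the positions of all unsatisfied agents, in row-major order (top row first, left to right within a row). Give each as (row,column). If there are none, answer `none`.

(0,4), (0,5), (1,4), (1,5), (2,5), (3,4), (3,5)

Row 0: (0,0)A 2/2 ✓ · (0,4)A 2/4 ✗ · (0,5)B 1/3 ✗
Row 1: (1,0)A 3/3 ✓ · (1,1)A 4/4 ✓ · (1,2)A 3/3 ✓ · (1,3)A 4/4 ✓ · (1,4)A 3/6 ✗ · (1,5)B 2/4 ✗
Row 2: (2,0)A 3/3 ✓ · (2,3)A 3/4 ✓ · (2,5)B 2/4 ✗
Row 3: (3,1)A 1/1 ✓ · (3,4)B 1/3 ✗ · (3,5)A 0/2 ✗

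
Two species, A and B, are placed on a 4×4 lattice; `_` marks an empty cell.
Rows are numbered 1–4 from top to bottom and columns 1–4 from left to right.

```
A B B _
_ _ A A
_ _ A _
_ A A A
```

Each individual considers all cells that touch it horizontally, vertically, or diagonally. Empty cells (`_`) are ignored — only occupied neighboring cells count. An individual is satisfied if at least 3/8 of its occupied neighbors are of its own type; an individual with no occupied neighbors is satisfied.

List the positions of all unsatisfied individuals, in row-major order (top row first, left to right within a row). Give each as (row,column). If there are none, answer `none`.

Row 1: (1,1)A 0/1 ✗ · (1,2)B 1/3 ✗ · (1,3)B 1/3 ✗
Row 2: (2,3)A 2/4 ✓ · (2,4)A 2/3 ✓
Row 3: (3,3)A 5/5 ✓
Row 4: (4,2)A 2/2 ✓ · (4,3)A 3/3 ✓ · (4,4)A 2/2 ✓

(1,1), (1,2), (1,3)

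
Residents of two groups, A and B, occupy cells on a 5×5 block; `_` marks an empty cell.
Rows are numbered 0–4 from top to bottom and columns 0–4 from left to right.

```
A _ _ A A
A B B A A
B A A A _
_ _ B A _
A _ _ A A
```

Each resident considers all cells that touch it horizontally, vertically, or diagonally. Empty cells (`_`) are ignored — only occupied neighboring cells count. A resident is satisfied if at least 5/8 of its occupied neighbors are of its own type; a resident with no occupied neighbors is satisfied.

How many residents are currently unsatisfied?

Row 0: (0,0)A 1/2 ✗ · (0,3)A 3/4 ✓ · (0,4)A 3/3 ✓
Row 1: (1,0)A 2/4 ✗ · (1,1)B 2/6 ✗ · (1,2)B 1/6 ✗ · (1,3)A 5/6 ✓ · (1,4)A 4/4 ✓
Row 2: (2,0)B 1/3 ✗ · (2,1)A 2/6 ✗ · (2,2)A 4/7 ✗ · (2,3)A 4/6 ✓
Row 3: (3,2)B 0/5 ✗ · (3,3)A 4/5 ✓
Row 4: (4,0)A 0/0 ✓ · (4,3)A 2/3 ✓ · (4,4)A 2/2 ✓
Unsatisfied: (0,0), (1,0), (1,1), (1,2), (2,0), (2,1), (2,2), (3,2) — 8 in total.

8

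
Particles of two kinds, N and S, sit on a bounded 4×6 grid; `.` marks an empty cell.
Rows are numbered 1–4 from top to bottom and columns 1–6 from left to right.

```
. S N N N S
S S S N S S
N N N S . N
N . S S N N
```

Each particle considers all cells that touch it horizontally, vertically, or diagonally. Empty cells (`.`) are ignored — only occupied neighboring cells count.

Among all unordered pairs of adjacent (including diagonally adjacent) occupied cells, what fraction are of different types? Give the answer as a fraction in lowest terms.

Scan each occupied cell's neighbors to the right and below (and the two forward diagonals) so each pair is counted once.
Row 1: S(1,2)–N(1,3)≠ S(1,2)–S(2,2)= S(1,2)–S(2,3)= S(1,2)–S(2,1)= N(1,3)–N(1,4)= N(1,3)–S(2,3)≠ N(1,3)–N(2,4)= N(1,3)–S(2,2)≠ N(1,4)–N(1,5)= N(1,4)–N(2,4)= N(1,4)–S(2,5)≠ N(1,4)–S(2,3)≠ N(1,5)–S(1,6)≠ N(1,5)–S(2,5)≠ N(1,5)–S(2,6)≠ N(1,5)–N(2,4)= S(1,6)–S(2,6)= S(1,6)–S(2,5)=  → 8/18 unlike.
Row 2: S(2,1)–S(2,2)= S(2,1)–N(3,1)≠ S(2,1)–N(3,2)≠ S(2,2)–S(2,3)= S(2,2)–N(3,2)≠ S(2,2)–N(3,3)≠ S(2,2)–N(3,1)≠ S(2,3)–N(2,4)≠ S(2,3)–N(3,3)≠ S(2,3)–S(3,4)= S(2,3)–N(3,2)≠ N(2,4)–S(2,5)≠ N(2,4)–S(3,4)≠ N(2,4)–N(3,3)= S(2,5)–S(2,6)= S(2,5)–N(3,6)≠ S(2,5)–S(3,4)= S(2,6)–N(3,6)≠  → 12/18 unlike.
Row 3: N(3,1)–N(3,2)= N(3,1)–N(4,1)= N(3,2)–N(3,3)= N(3,2)–S(4,3)≠ N(3,2)–N(4,1)= N(3,3)–S(3,4)≠ N(3,3)–S(4,3)≠ N(3,3)–S(4,4)≠ S(3,4)–S(4,4)= S(3,4)–N(4,5)≠ S(3,4)–S(4,3)= N(3,6)–N(4,6)= N(3,6)–N(4,5)=  → 5/13 unlike.
Row 4: S(4,3)–S(4,4)= S(4,4)–N(4,5)≠ N(4,5)–N(4,6)=  → 1/3 unlike.
Total adjacent occupied pairs: 52; unlike-type pairs: 26.
26/52 reduces to 1/2.

1/2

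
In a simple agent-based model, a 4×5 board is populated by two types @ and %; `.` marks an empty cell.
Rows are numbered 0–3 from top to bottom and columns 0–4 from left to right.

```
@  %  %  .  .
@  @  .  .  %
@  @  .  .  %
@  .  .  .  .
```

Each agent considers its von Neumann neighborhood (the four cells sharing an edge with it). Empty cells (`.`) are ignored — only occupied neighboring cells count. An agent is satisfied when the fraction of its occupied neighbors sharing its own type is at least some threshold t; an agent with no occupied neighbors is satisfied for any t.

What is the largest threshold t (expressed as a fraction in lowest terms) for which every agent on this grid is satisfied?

1/3

Row 0: (0,0)@ 1/2 · (0,1)% 1/3 · (0,2)% 1/1
Row 1: (1,0)@ 3/3 · (1,1)@ 2/3 · (1,4)% 1/1
Row 2: (2,0)@ 3/3 · (2,1)@ 2/2 · (2,4)% 1/1
Row 3: (3,0)@ 1/1
The smallest same-type fraction is 1/3 at (0,1), which reduces to 1/3. Any threshold above that leaves this agent unsatisfied.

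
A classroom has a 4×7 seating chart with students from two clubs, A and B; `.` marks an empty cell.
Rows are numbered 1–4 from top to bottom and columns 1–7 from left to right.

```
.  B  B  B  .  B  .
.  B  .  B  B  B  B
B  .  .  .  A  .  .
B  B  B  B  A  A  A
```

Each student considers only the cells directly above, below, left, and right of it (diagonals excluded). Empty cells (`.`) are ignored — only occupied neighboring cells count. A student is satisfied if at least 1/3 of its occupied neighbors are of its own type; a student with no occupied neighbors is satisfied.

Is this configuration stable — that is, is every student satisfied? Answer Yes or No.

(1,2)B 2/2 satisfied
(1,3)B 2/2 satisfied
(1,4)B 2/2 satisfied
(1,6)B 1/1 satisfied
(2,2)B 1/1 satisfied
(2,4)B 2/2 satisfied
(2,5)B 2/3 satisfied
(2,6)B 3/3 satisfied
(2,7)B 1/1 satisfied
(3,1)B 1/1 satisfied
(3,5)A 1/2 satisfied
(4,1)B 2/2 satisfied
(4,2)B 2/2 satisfied
(4,3)B 2/2 satisfied
(4,4)B 1/2 satisfied
(4,5)A 2/3 satisfied
(4,6)A 2/2 satisfied
(4,7)A 1/1 satisfied
All meet the threshold, so the configuration is stable.

Yes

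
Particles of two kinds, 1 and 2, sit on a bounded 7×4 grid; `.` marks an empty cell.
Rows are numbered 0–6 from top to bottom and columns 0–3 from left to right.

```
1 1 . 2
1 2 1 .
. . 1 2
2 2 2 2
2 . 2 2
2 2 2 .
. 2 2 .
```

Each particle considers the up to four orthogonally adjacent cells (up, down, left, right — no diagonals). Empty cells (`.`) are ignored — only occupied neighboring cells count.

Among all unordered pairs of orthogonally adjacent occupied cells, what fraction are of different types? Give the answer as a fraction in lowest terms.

5/23

Scan each occupied cell's neighbors to the right and below so each pair is counted once.
From row 0: 1 unlike of 3 pairs (running 1/3).
From row 1: 2 unlike of 3 pairs (running 3/6).
From row 2: 2 unlike of 3 pairs (running 5/9).
From row 3: 0 unlike of 6 pairs (running 5/15).
From row 4: 0 unlike of 3 pairs (running 5/18).
From row 5: 0 unlike of 4 pairs (running 5/22).
From row 6: 0 unlike of 1 pairs (running 5/23).
Total adjacent occupied pairs: 23; unlike-type pairs: 5.
5/23 is already in lowest terms.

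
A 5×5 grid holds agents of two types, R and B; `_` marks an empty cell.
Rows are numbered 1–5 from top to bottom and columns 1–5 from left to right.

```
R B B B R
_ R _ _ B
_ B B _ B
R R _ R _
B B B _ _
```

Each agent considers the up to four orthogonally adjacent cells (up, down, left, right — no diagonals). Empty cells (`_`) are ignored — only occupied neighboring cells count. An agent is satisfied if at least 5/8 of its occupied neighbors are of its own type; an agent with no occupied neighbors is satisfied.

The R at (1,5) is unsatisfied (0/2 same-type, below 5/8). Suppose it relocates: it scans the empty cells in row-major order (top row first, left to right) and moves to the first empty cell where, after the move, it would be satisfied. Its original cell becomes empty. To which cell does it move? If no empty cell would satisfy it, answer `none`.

Vacating (1,5). Empty cells in order:
  (2,1): 2/2 same-type → satisfied — stop here.

(2,1)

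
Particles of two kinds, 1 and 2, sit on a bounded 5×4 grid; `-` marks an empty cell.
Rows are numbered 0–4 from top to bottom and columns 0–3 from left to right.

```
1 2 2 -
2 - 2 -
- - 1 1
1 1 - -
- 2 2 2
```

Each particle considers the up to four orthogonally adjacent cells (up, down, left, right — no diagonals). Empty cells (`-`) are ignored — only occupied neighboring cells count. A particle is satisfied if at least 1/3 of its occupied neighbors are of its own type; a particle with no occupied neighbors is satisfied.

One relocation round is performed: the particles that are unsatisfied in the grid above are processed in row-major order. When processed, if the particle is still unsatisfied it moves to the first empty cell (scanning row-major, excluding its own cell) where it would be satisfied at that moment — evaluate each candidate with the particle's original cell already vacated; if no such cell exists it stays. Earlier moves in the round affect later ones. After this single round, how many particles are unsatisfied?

0

Initially unsatisfied (in order): (0,0), (1,0).
  (0,0) → (1,3).
  (1,0): now satisfied by earlier moves; stays.
Resulting grid:
- 2 2 -
2 - 2 1
- - 1 1
1 1 - -
- 2 2 2
All satisfied now.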